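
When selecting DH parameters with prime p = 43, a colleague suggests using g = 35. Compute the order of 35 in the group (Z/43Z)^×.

By Lagrange's theorem, ord_43(35) divides φ(43) = 43 − 1 = 42 = 2 · 3 · 7.
Divisors of 42: 1, 2, 3, 6, 7, 14, 21, 42.
Check 35^d mod 43 for each divisor in increasing order:
35^1 ≡ 35
35^2 ≡ 21
35^3 ≡ 4
35^6 ≡ 16
35^7 ≡ 1
Therefore the multiplicative order of 35 modulo 43 is 7.

7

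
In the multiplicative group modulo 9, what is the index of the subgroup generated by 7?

The order of 7 must divide φ(9) = φ(3^2) = 3·(3−1) = 6 = 2 · 3.
Divisors of 6: 1, 2, 3, 6.
Compute 7^d (mod 9) for the divisors d until we hit 1:
7^1 ≡ 7
7^2 ≡ 4
7^3 ≡ 1
So ord_9(7) = 3, hence |⟨7⟩| = 3.
Index = |(Z/9Z)^×| / |⟨7⟩| = 6 / 3 = 2.

2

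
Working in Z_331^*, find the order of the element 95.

33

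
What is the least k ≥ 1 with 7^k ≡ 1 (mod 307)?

ord(7) | φ(307) = 307 − 1 = 306 = 2 · 3^2 · 17.
Divisors of 306: 1, 2, 3, 6, 9, 17, 18, 34, 51, 102, 153, 306.
Compute 7^d (mod 307) for the divisors d until we hit 1:
7^1 ≡ 7 (mod 307)
7^2 ≡ 49 (mod 307)
7^3 ≡ 36 (mod 307)
7^6 ≡ 68 (mod 307)
7^9 ≡ 299 (mod 307)
7^17 ≡ 53 (mod 307)
7^18 ≡ 64 (mod 307)
7^34 ≡ 46 (mod 307)
7^51 ≡ 289 (mod 307)
7^102 ≡ 17 (mod 307)
7^153 ≡ 1 (mod 307) ✓
So ord_307(7) = 153.

153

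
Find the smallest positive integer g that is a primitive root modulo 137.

3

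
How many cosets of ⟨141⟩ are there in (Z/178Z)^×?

11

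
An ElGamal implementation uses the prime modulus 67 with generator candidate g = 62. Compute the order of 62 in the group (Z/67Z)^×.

ord(62) | φ(67) = 67 − 1 = 66 = 2 · 3 · 11.
Divisors of 66: 1, 2, 3, 6, 11, 22, 33, 66.
Compute 62^d (mod 67) for the divisors d until we hit 1:
62^1 ≡ 62 (mod 67)
62^2 ≡ 25 (mod 67)
62^3 ≡ 9 (mod 67)
62^6 ≡ 14 (mod 67)
62^11 ≡ 1 (mod 67) ✓
The smallest such exponent is 11, so the order of 62 is 11.

11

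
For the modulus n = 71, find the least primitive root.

7

φ(71) = 71 − 1 = 70 = 2 · 5 · 7.
g is a primitive root iff g^(70/q) ≢ 1 (mod 71) for each prime q ∈ {2, 5, 7}.
g = 2: 2^35 ≡ 1 — hits 1, so not a primitive root.
g = 3: 3^35 ≡ 1 — hits 1, so not a primitive root.
g = 4: 4^35 ≡ 1 — hits 1, so not a primitive root.
g = 5: 5^35 ≡ 1 — hits 1, so not a primitive root.
g = 6: 6^35 ≡ 1 — hits 1, so not a primitive root.
g = 7: 7^35 ≡ 70; 7^14 ≡ 54; 7^10 ≡ 45 — none is 1, so 7 is a primitive root.
So 7 is the smallest generator of (Z/71Z)^×.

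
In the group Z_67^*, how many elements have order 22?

φ(67) = 67 − 1 = 66 = 2 · 3 · 11.
(Z/67Z)^× is cyclic (|G| = 66); a cyclic group of order m has exactly φ(d) elements of each order d | m, and none otherwise.
22 = 2 · 11 divides 66, and φ(22) = 10.

10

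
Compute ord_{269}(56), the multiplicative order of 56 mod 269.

Since 56 ∈ (Z/269Z)^×, its order divides φ(269) = 269 − 1 = 268 = 2^2 · 67.
Divisors of 268: 1, 2, 4, 67, 134, 268.
Test each divisor d:
56^1 ≡ 56
56^2 ≡ 177
56^4 ≡ 125
56^67 ≡ 268
56^134 ≡ 1
Hence ord(56) = 134.

134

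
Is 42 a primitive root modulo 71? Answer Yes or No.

φ(71) = 71 − 1 = 70 = 2 · 5 · 7.
42 is a primitive root mod 71 iff 42^(φ(71)/q) ≢ 1 for every prime q | φ(71), i.e. q ∈ {2, 5, 7}.
42^35 ≡ 70 (mod 71)  [q = 2: ≢ 1 ✓]
42^14 ≡ 57 (mod 71)  [q = 5: ≢ 1 ✓]
42^10 ≡ 48 (mod 71)  [q = 7: ≢ 1 ✓]
Every test exponent gives a nontrivial residue, hence 42 generates the full group.

Yes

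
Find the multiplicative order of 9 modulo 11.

5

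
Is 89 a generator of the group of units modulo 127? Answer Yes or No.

φ(127) = 127 − 1 = 126 = 2 · 3^2 · 7.
Test 89^(126/q) mod 127 for each prime factor q of 126:
89^63 ≡ 126 (mod 127)  [q = 2: ≢ 1 ✓]
89^42 ≡ 1 (mod 127)  [q = 3: ≡ 1 ✗]
89^18 ≡ 16 (mod 127)  [q = 7: ≢ 1 ✓]
The check at q = 3 fails, so 89 generates a proper subgroup.

No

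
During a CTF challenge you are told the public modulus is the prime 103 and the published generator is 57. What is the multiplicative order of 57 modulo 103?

6

By Lagrange's theorem, ord_103(57) divides φ(103) = 103 − 1 = 102 = 2 · 3 · 17.
Divisors of 102: 1, 2, 3, 6, 17, 34, 51, 102.
Test each divisor d:
57^1 ≡ 57
57^2 ≡ 56
57^3 ≡ 102
57^6 ≡ 1
So ord_103(57) = 6.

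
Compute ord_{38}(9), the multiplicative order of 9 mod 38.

Since 9 ∈ (Z/38Z)^×, its order divides φ(38) = φ(2)·φ(19) = 1·18 = 18 = 2 · 3^2.
Divisors of 18: 1, 2, 3, 6, 9, 18.
Evaluate successive powers at the divisors of 18:
9^1 ≡ 9
9^2 ≡ 5
9^3 ≡ 7
9^6 ≡ 11
9^9 ≡ 1
The smallest such exponent is 9, so the order of 9 is 9.

9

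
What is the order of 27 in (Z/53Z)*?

Since 27 ∈ (Z/53Z)^×, its order divides φ(53) = 53 − 1 = 52 = 2^2 · 13.
Divisors of 52: 1, 2, 4, 13, 26, 52.
Evaluate successive powers at the divisors of 52:
27^1 ≡ 27 (mod 53)
27^2 ≡ 40 (mod 53)
27^4 ≡ 10 (mod 53)
27^13 ≡ 23 (mod 53)
27^26 ≡ 52 (mod 53)
27^52 ≡ 1 (mod 53) ✓
Hence ord(27) = 52.

52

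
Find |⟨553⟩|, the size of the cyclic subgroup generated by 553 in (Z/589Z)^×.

By Lagrange's theorem, ord_589(553) divides φ(589) = φ(19·31) = (19−1)·(31−1) = 18·30 = 540 = 2^2 · 3^3 · 5.
Divisors of 540: 1, 2, 3, 4, 5, 6, 9, 10, 12, 15, 18, 20, 27, 30, 36, 45, 54, 60, 90, 108, 135, 180, 270, 540.
Compute 553^d (mod 589) for the divisors d until we hit 1:
553^1 ≡ 553
553^2 ≡ 118
553^3 ≡ 464
553^4 ≡ 377
553^5 ≡ 564
553^6 ≡ 311
553^9 ≡ 588
553^10 ≡ 36
553^12 ≡ 125
553^15 ≡ 278
553^18 ≡ 1
So ord_589(553) = 18.

18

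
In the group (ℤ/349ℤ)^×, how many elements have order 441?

0

φ(349) = 349 − 1 = 348 = 2^2 · 3 · 29.
Since (Z/349Z)^× is cyclic of order 348, the number of elements of order d is φ(d) when d | 348 and 0 otherwise.
Here 348 is not a multiple of 441, so there are no elements of order 441.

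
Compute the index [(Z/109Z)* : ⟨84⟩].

2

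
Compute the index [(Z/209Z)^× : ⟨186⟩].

10

Since 186 ∈ (Z/209Z)^×, its order divides φ(209) = φ(11·19) = (11−1)·(19−1) = 10·18 = 180 = 2^2 · 3^2 · 5.
Divisors of 180: 1, 2, 3, 4, 5, 6, 9, 10, 12, 15, 18, 20, 30, 36, 45, 60, 90, 180.
Evaluate successive powers at the divisors of 180:
186^1 ≡ 186 (mod 209)
186^2 ≡ 111 (mod 209)
186^3 ≡ 164 (mod 209)
186^4 ≡ 199 (mod 209)
186^5 ≡ 21 (mod 209)
186^6 ≡ 144 (mod 209)
186^9 ≡ 208 (mod 209)
186^10 ≡ 23 (mod 209)
186^12 ≡ 45 (mod 209)
186^15 ≡ 65 (mod 209)
186^18 ≡ 1 (mod 209) ✓
Thus |⟨186⟩| = ord(186) = 18.
The index is φ(209) / ord(186) = 180 / 18 = 10.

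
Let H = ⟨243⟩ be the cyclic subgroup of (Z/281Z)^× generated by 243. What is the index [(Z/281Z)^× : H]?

The order of 243 must divide φ(281) = 281 − 1 = 280 = 2^3 · 5 · 7.
Divisors of 280: 1, 2, 4, 5, 7, 8, 10, 14, 20, 28, 35, 40, 56, 70, 140, 280.
Check 243^d mod 281 for each divisor in increasing order:
243^1 ≡ 243
243^2 ≡ 39
243^4 ≡ 116
243^5 ≡ 88
243^7 ≡ 60
243^8 ≡ 249
243^10 ≡ 157
243^14 ≡ 228
243^20 ≡ 202
243^28 ≡ 280
243^35 ≡ 221
243^40 ≡ 59
243^56 ≡ 1
The order of 243 is 56, so the subgroup it generates has 56 elements.
[(Z/281Z)^× : ⟨243⟩] = 280/56 = 5.

5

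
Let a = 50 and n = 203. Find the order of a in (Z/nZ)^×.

28

ord(50) | φ(203) = φ(7·29) = (7−1)·(29−1) = 6·28 = 168 = 2^3 · 3 · 7.
Divisors of 168: 1, 2, 3, 4, 6, 7, 8, 12, 14, 21, 24, 28, 42, 56, 84, 168.
Check 50^d mod 203 for each divisor in increasing order:
50^1 ≡ 50
50^2 ≡ 64
50^3 ≡ 155
50^4 ≡ 36
50^6 ≡ 71
50^7 ≡ 99
50^8 ≡ 78
50^12 ≡ 169
50^14 ≡ 57
50^21 ≡ 162
50^24 ≡ 141
50^28 ≡ 1
Hence ord(50) = 28.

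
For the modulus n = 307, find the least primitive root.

φ(307) = 307 − 1 = 306 = 2 · 3^2 · 17.
g is a primitive root iff g^(306/q) ≢ 1 (mod 307) for each prime q ∈ {2, 3, 17}.
g = 2: 2^153 ≡ 306; 2^102 ≡ 1 — hits 1, so not a primitive root.
g = 3: 3^153 ≡ 306; 3^102 ≡ 1 — hits 1, so not a primitive root.
g = 4: 4^153 ≡ 1 — hits 1, so not a primitive root.
g = 5: 5^153 ≡ 306; 5^102 ≡ 289; 5^18 ≡ 81 — none is 1, so 5 is a primitive root.
Hence the least primitive root of 307 is 5.

5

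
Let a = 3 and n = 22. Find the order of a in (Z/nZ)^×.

5

Since 3 ∈ (Z/22Z)^×, its order divides φ(22) = φ(2)·φ(11) = 1·10 = 10 = 2 · 5.
Divisors of 10: 1, 2, 5, 10.
Check 3^d mod 22 for each divisor in increasing order:
3^1 ≡ 3
3^2 ≡ 9
3^5 ≡ 1
Hence ord(3) = 5.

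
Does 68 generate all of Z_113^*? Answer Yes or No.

Yes

φ(113) = 113 − 1 = 112 = 2^4 · 7.
Test 68^(112/q) mod 113 for each prime factor q of 112:
68^56 ≡ 112 (mod 113)  [q = 2: ≢ 1 ✓]
68^16 ≡ 49 (mod 113)  [q = 7: ≢ 1 ✓]
Every test exponent gives a nontrivial residue, hence 68 generates the full group.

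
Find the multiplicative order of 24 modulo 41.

40

The order of 24 must divide φ(41) = 41 − 1 = 40 = 2^3 · 5.
Divisors of 40: 1, 2, 4, 5, 8, 10, 20, 40.
Check 24^d mod 41 for each divisor in increasing order:
24^1 ≡ 24 (mod 41)
24^2 ≡ 2 (mod 41)
24^4 ≡ 4 (mod 41)
24^5 ≡ 14 (mod 41)
24^8 ≡ 16 (mod 41)
24^10 ≡ 32 (mod 41)
24^20 ≡ 40 (mod 41)
24^40 ≡ 1 (mod 41) ✓
Therefore the multiplicative order of 24 modulo 41 is 40.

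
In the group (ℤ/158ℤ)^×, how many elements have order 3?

φ(158) = φ(2)·φ(79) = 1·78 = 78 = 2 · 3 · 13.
Since (Z/158Z)^× is cyclic of order 78, the number of elements of order d is φ(d) when d | 78 and 0 otherwise.
3 | 78, and φ(3) = 3 − 1 = 2.

2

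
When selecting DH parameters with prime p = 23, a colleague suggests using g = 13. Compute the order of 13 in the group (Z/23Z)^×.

11

The order of 13 must divide φ(23) = 23 − 1 = 22 = 2 · 11.
Divisors of 22: 1, 2, 11, 22.
Evaluate successive powers at the divisors of 22:
13^1 ≡ 13 (mod 23)
13^2 ≡ 8 (mod 23)
13^11 ≡ 1 (mod 23) ✓
Therefore the multiplicative order of 13 modulo 23 is 11.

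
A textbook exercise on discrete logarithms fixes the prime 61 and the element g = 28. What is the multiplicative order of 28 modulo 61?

20

Since 28 ∈ (Z/61Z)^×, its order divides φ(61) = 61 − 1 = 60 = 2^2 · 3 · 5.
Divisors of 60: 1, 2, 3, 4, 5, 6, 10, 12, 15, 20, 30, 60.
Test each divisor d:
28^1 ≡ 28
28^2 ≡ 52
28^3 ≡ 53
28^4 ≡ 20
28^5 ≡ 11
28^6 ≡ 3
28^10 ≡ 60
28^12 ≡ 9
28^15 ≡ 50
28^20 ≡ 1
Hence ord(28) = 20.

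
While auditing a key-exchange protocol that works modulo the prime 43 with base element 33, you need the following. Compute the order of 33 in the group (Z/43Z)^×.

The order of 33 must divide φ(43) = 43 − 1 = 42 = 2 · 3 · 7.
Divisors of 42: 1, 2, 3, 6, 7, 14, 21, 42.
Compute 33^d (mod 43) for the divisors d until we hit 1:
33^1 ≡ 33 (mod 43)
33^2 ≡ 14 (mod 43)
33^3 ≡ 32 (mod 43)
33^6 ≡ 35 (mod 43)
33^7 ≡ 37 (mod 43)
33^14 ≡ 36 (mod 43)
33^21 ≡ 42 (mod 43)
33^42 ≡ 1 (mod 43) ✓
Therefore the multiplicative order of 33 modulo 43 is 42.

42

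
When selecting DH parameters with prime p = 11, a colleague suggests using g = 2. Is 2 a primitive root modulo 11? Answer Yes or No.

Yes

φ(11) = 11 − 1 = 10 = 2 · 5.
An element g generates (Z/11Z)^× iff g^(10/q) ≢ 1 (mod 11) for each prime q ∈ {2, 5}.
2^5 ≡ 10 (mod 11)  [q = 2: ≢ 1 ✓]
2^2 ≡ 4 (mod 11)  [q = 5: ≢ 1 ✓]
None equal 1, so ord_11(2) = 10: 2 is a primitive root.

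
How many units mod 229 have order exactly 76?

φ(229) = 229 − 1 = 228 = 2^2 · 3 · 19.
In a cyclic group of order 228, there are φ(d) elements of order d for each divisor d of 228, and zero for non-divisors.
76 = 2^2 · 19 divides 228, and φ(76) = 36.

36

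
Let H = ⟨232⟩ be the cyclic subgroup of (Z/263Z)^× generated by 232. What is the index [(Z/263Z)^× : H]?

Since 232 ∈ (Z/263Z)^×, its order divides φ(263) = 263 − 1 = 262 = 2 · 131.
Divisors of 262: 1, 2, 131, 262.
Test each divisor d:
232^1 ≡ 232
232^2 ≡ 172
232^131 ≡ 262
232^262 ≡ 1
So ord_263(232) = 262, hence |⟨232⟩| = 262.
Index = |(Z/263Z)^×| / |⟨232⟩| = 262 / 262 = 1.

1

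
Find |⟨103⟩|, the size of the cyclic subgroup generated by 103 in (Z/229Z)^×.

Since 103 ∈ (Z/229Z)^×, its order divides φ(229) = 229 − 1 = 228 = 2^2 · 3 · 19.
Divisors of 228: 1, 2, 3, 4, 6, 12, 19, 38, 57, 76, 114, 228.
Evaluate successive powers at the divisors of 228:
103^1 ≡ 103 (mod 229)
103^2 ≡ 75 (mod 229)
103^3 ≡ 168 (mod 229)
103^4 ≡ 129 (mod 229)
103^6 ≡ 57 (mod 229)
103^12 ≡ 43 (mod 229)
103^19 ≡ 95 (mod 229)
103^38 ≡ 94 (mod 229)
103^57 ≡ 228 (mod 229)
103^76 ≡ 134 (mod 229)
103^114 ≡ 1 (mod 229) ✓
The smallest such exponent is 114, so the order of 103 is 114.

114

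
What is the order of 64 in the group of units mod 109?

ord(64) | φ(109) = 109 − 1 = 108 = 2^2 · 3^3.
Divisors of 108: 1, 2, 3, 4, 6, 9, 12, 18, 27, 36, 54, 108.
Compute 64^d (mod 109) for the divisors d until we hit 1:
64^1 ≡ 64 (mod 109)
64^2 ≡ 63 (mod 109)
64^3 ≡ 108 (mod 109)
64^4 ≡ 45 (mod 109)
64^6 ≡ 1 (mod 109) ✓
The smallest such exponent is 6, so the order of 64 is 6.

6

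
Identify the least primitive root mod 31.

φ(31) = 31 − 1 = 30 = 2 · 3 · 5.
Test candidates g = 2, 3, … against the prime factors q ∈ {2, 3, 5} of φ(31): g is a generator iff g^(30/q) ≢ 1 for every such q.
g = 2: 2^15 ≡ 1 — hits 1, so not a primitive root.
g = 3: 3^15 ≡ 30; 3^10 ≡ 25; 3^6 ≡ 16 — none is 1, so 3 is a primitive root.
The smallest primitive root modulo 31 is 3.

3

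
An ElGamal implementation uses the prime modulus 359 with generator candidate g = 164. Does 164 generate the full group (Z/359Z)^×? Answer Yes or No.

φ(359) = 359 − 1 = 358 = 2 · 179.
Test 164^(358/q) mod 359 for each prime factor q of 358:
164^179 ≡ 1 (mod 359)  [q = 2: ≡ 1 ✗]
164^2 ≡ 330 (mod 359)  [q = 179: ≢ 1 ✓]
The check at q = 2 fails, so 164 generates a proper subgroup.

No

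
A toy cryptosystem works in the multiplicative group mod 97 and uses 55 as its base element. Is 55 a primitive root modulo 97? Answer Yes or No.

φ(97) = 97 − 1 = 96 = 2^5 · 3.
It suffices to check that the order of 55 is not a proper divisor of 96: compute 55^(96/q) for q ∈ {2, 3}.
55^48 ≡ 96 (mod 97)  [q = 2: ≢ 1 ✓]
55^32 ≡ 1 (mod 97)  [q = 3: ≡ 1 ✗]
Since 55^32 ≡ 1, the order of 55 divides 32 < 96, so 55 is not a primitive root.

No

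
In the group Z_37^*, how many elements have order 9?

φ(37) = 37 − 1 = 36 = 2^2 · 3^2.
In a cyclic group of order 36, there are φ(d) elements of order d for each divisor d of 36, and zero for non-divisors.
9 = 3^2 divides 36, and φ(9) = 6.

6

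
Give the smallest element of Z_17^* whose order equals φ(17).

φ(17) = 17 − 1 = 16 = 2^4.
g is a primitive root iff g^(16/q) ≢ 1 (mod 17) for each prime q ∈ {2}.
g = 2: 2^8 ≡ 1 — hits 1, so not a primitive root.
g = 3: 3^8 ≡ 16 — none is 1, so 3 is a primitive root.
The smallest primitive root modulo 17 is 3.

3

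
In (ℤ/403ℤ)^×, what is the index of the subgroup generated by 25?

The order of 25 must divide φ(403) = φ(13·31) = (13−1)·(31−1) = 12·30 = 360 = 2^3 · 3^2 · 5.
Divisors of 360: 1, 2, 3, 4, 5, 6, 8, 9, 10, 12, 15, 18, 20, 24, 30, 36, 40, 45, 60, 72, 90, 120, 180, 360.
Test each divisor d:
25^1 ≡ 25 (mod 403)
25^2 ≡ 222 (mod 403)
25^3 ≡ 311 (mod 403)
25^4 ≡ 118 (mod 403)
25^5 ≡ 129 (mod 403)
25^6 ≡ 1 (mod 403) ✓
So ord_403(25) = 6, hence |⟨25⟩| = 6.
[(Z/403Z)^× : ⟨25⟩] = 360/6 = 60.

60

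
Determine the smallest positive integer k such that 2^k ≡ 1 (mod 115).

Since 2 ∈ (Z/115Z)^×, its order divides φ(115) = φ(5·23) = (5−1)·(23−1) = 4·22 = 88 = 2^3 · 11.
Divisors of 88: 1, 2, 4, 8, 11, 22, 44, 88.
Evaluate successive powers at the divisors of 88:
2^1 ≡ 2 (mod 115)
2^2 ≡ 4 (mod 115)
2^4 ≡ 16 (mod 115)
2^8 ≡ 26 (mod 115)
2^11 ≡ 93 (mod 115)
2^22 ≡ 24 (mod 115)
2^44 ≡ 1 (mod 115) ✓
Hence ord(2) = 44.

44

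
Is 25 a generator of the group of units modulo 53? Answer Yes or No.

φ(53) = 53 − 1 = 52 = 2^2 · 13.
25 is a primitive root mod 53 iff 25^(φ(53)/q) ≢ 1 for every prime q | φ(53), i.e. q ∈ {2, 13}.
25^26 ≡ 1 (mod 53)  [q = 2: ≡ 1 ✗]
25^4 ≡ 15 (mod 53)  [q = 13: ≢ 1 ✓]
25^26 ≡ 1 shows ord(25) | 26, strictly less than φ(53); not a primitive root.

No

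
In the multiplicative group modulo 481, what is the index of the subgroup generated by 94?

12

Since 94 ∈ (Z/481Z)^×, its order divides φ(481) = φ(13·37) = (13−1)·(37−1) = 12·36 = 432 = 2^4 · 3^3.
Divisors of 432: 1, 2, 3, 4, 6, 8, 9, 12, 16, 18, 24, 27, 36, 48, 54, 72, 108, 144, 216, 432.
Evaluate successive powers at the divisors of 432:
94^1 ≡ 94 (mod 481)
94^2 ≡ 178 (mod 481)
94^3 ≡ 378 (mod 481)
94^4 ≡ 419 (mod 481)
94^6 ≡ 27 (mod 481)
94^8 ≡ 477 (mod 481)
94^9 ≡ 105 (mod 481)
94^12 ≡ 248 (mod 481)
94^16 ≡ 16 (mod 481)
94^18 ≡ 443 (mod 481)
94^24 ≡ 417 (mod 481)
94^27 ≡ 339 (mod 481)
94^36 ≡ 1 (mod 481) ✓
The order of 94 is 36, so the subgroup it generates has 36 elements.
Index = |(Z/481Z)^×| / |⟨94⟩| = 432 / 36 = 12.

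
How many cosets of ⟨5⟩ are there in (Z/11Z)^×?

The order of 5 must divide φ(11) = 11 − 1 = 10 = 2 · 5.
Divisors of 10: 1, 2, 5, 10.
Compute 5^d (mod 11) for the divisors d until we hit 1:
5^1 ≡ 5 (mod 11)
5^2 ≡ 3 (mod 11)
5^5 ≡ 1 (mod 11) ✓
The order of 5 is 5, so the subgroup it generates has 5 elements.
The index is φ(11) / ord(5) = 10 / 5 = 2.

2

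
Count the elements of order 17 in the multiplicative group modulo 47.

φ(47) = 47 − 1 = 46 = 2 · 23.
Since (Z/47Z)^× is cyclic of order 46, the number of elements of order d is φ(d) when d | 46 and 0 otherwise.
17 does not divide 46, so no element of (Z/47Z)^× has order 17.

0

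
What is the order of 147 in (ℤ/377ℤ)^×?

84

ord(147) | φ(377) = φ(13·29) = (13−1)·(29−1) = 12·28 = 336 = 2^4 · 3 · 7.
Divisors of 336: 1, 2, 3, 4, 6, 7, 8, 12, 14, 16, 21, 24, 28, 42, 48, 56, 84, 112, 168, 336.
Test each divisor d:
147^1 ≡ 147 (mod 377)
147^2 ≡ 120 (mod 377)
147^3 ≡ 298 (mod 377)
147^4 ≡ 74 (mod 377)
147^6 ≡ 209 (mod 377)
147^7 ≡ 186 (mod 377)
147^8 ≡ 198 (mod 377)
147^12 ≡ 326 (mod 377)
147^14 ≡ 289 (mod 377)
147^16 ≡ 373 (mod 377)
147^21 ≡ 220 (mod 377)
147^24 ≡ 339 (mod 377)
147^28 ≡ 204 (mod 377)
147^42 ≡ 144 (mod 377)
147^48 ≡ 313 (mod 377)
147^56 ≡ 146 (mod 377)
147^84 ≡ 1 (mod 377) ✓
The smallest such exponent is 84, so the order of 147 is 84.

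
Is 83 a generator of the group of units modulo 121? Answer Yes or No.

φ(121) = φ(11^2) = 11·(11−1) = 110 = 2 · 5 · 11.
It suffices to check that the order of 83 is not a proper divisor of 110: compute 83^(110/q) for q ∈ {2, 5, 11}.
83^55 ≡ 120 (mod 121)  [q = 2: ≢ 1 ✓]
83^22 ≡ 3 (mod 121)  [q = 5: ≢ 1 ✓]
83^10 ≡ 23 (mod 121)  [q = 11: ≢ 1 ✓]
All checks pass, so 83 has order 110 and is a primitive root modulo 121.

Yes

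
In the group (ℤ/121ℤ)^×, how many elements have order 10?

4

φ(121) = φ(11^2) = 11·(11−1) = 110 = 2 · 5 · 11.
(Z/121Z)^× is cyclic (|G| = 110); a cyclic group of order m has exactly φ(d) elements of each order d | m, and none otherwise.
10 = 2 · 5 divides 110, and φ(10) = 4.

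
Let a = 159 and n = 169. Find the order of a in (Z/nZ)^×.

The order of 159 must divide φ(169) = φ(13^2) = 13·(13−1) = 156 = 2^2 · 3 · 13.
Divisors of 156: 1, 2, 3, 4, 6, 12, 13, 26, 39, 52, 78, 156.
Evaluate successive powers at the divisors of 156:
159^1 ≡ 159
159^2 ≡ 100
159^3 ≡ 14
159^4 ≡ 29
159^6 ≡ 27
159^12 ≡ 53
159^13 ≡ 146
159^26 ≡ 22
159^39 ≡ 1
Therefore the multiplicative order of 159 modulo 169 is 39.

39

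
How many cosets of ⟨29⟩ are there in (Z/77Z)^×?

6

ord(29) | φ(77) = φ(7·11) = (7−1)·(11−1) = 6·10 = 60 = 2^2 · 3 · 5.
Divisors of 60: 1, 2, 3, 4, 5, 6, 10, 12, 15, 20, 30, 60.
Compute 29^d (mod 77) for the divisors d until we hit 1:
29^1 ≡ 29 (mod 77)
29^2 ≡ 71 (mod 77)
29^3 ≡ 57 (mod 77)
29^4 ≡ 36 (mod 77)
29^5 ≡ 43 (mod 77)
29^6 ≡ 15 (mod 77)
29^10 ≡ 1 (mod 77) ✓
The order of 29 is 10, so the subgroup it generates has 10 elements.
Index = |(Z/77Z)^×| / |⟨29⟩| = 60 / 10 = 6.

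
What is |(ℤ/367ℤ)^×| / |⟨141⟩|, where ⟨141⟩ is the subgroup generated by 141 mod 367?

3

Since 141 ∈ (Z/367Z)^×, its order divides φ(367) = 367 − 1 = 366 = 2 · 3 · 61.
Divisors of 366: 1, 2, 3, 6, 61, 122, 183, 366.
Test each divisor d:
141^1 ≡ 141 (mod 367)
141^2 ≡ 63 (mod 367)
141^3 ≡ 75 (mod 367)
141^6 ≡ 120 (mod 367)
141^61 ≡ 366 (mod 367)
141^122 ≡ 1 (mod 367) ✓
So ord_367(141) = 122, hence |⟨141⟩| = 122.
The index is φ(367) / ord(141) = 366 / 122 = 3.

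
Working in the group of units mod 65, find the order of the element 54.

12

Since 54 ∈ (Z/65Z)^×, its order divides φ(65) = φ(5·13) = (5−1)·(13−1) = 4·12 = 48 = 2^4 · 3.
Divisors of 48: 1, 2, 3, 4, 6, 8, 12, 16, 24, 48.
Check 54^d mod 65 for each divisor in increasing order:
54^1 ≡ 54 (mod 65)
54^2 ≡ 56 (mod 65)
54^3 ≡ 34 (mod 65)
54^4 ≡ 16 (mod 65)
54^6 ≡ 51 (mod 65)
54^8 ≡ 61 (mod 65)
54^12 ≡ 1 (mod 65) ✓
So ord_65(54) = 12.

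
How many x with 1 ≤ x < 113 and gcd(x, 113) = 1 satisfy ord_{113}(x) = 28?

12

φ(113) = 113 − 1 = 112 = 2^4 · 7.
Since (Z/113Z)^× is cyclic of order 112, the number of elements of order d is φ(d) when d | 112 and 0 otherwise.
28 = 2^2 · 7 divides 112, and φ(28) = 12.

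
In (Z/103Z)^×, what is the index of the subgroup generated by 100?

6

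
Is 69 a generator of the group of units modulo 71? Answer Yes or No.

φ(71) = 71 − 1 = 70 = 2 · 5 · 7.
69 is a primitive root mod 71 iff 69^(φ(71)/q) ≢ 1 for every prime q | φ(71), i.e. q ∈ {2, 5, 7}.
69^35 ≡ 70 (mod 71)  [q = 2: ≢ 1 ✓]
69^14 ≡ 54 (mod 71)  [q = 5: ≢ 1 ✓]
69^10 ≡ 30 (mod 71)  [q = 7: ≢ 1 ✓]
None equal 1, so ord_71(69) = 70: 69 is a primitive root.

Yes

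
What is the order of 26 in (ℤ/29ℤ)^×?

28

ord(26) | φ(29) = 29 − 1 = 28 = 2^2 · 7.
Divisors of 28: 1, 2, 4, 7, 14, 28.
Check 26^d mod 29 for each divisor in increasing order:
26^1 ≡ 26 (mod 29)
26^2 ≡ 9 (mod 29)
26^4 ≡ 23 (mod 29)
26^7 ≡ 17 (mod 29)
26^14 ≡ 28 (mod 29)
26^28 ≡ 1 (mod 29) ✓
Hence ord(26) = 28.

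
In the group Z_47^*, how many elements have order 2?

1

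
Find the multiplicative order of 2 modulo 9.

The order of 2 must divide φ(9) = φ(3^2) = 3·(3−1) = 6 = 2 · 3.
Divisors of 6: 1, 2, 3, 6.
Test each divisor d:
2^1 ≡ 2 (mod 9)
2^2 ≡ 4 (mod 9)
2^3 ≡ 8 (mod 9)
2^6 ≡ 1 (mod 9) ✓
So ord_9(2) = 6.

6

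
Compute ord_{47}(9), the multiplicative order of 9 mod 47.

ord(9) | φ(47) = 47 − 1 = 46 = 2 · 23.
Divisors of 46: 1, 2, 23, 46.
Check 9^d mod 47 for each divisor in increasing order:
9^1 ≡ 9
9^2 ≡ 34
9^23 ≡ 1
So ord_47(9) = 23.

23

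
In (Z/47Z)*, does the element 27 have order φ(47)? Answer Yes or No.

φ(47) = 47 − 1 = 46 = 2 · 23.
An element g generates (Z/47Z)^× iff g^(46/q) ≢ 1 (mod 47) for each prime q ∈ {2, 23}.
27^23 ≡ 1 (mod 47)  [q = 2: ≡ 1 ✗]
27^2 ≡ 24 (mod 47)  [q = 23: ≢ 1 ✓]
27^23 ≡ 1 shows ord(27) | 23, strictly less than φ(47); not a primitive root.

No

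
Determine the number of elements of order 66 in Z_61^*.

φ(61) = 61 − 1 = 60 = 2^2 · 3 · 5.
In a cyclic group of order 60, there are φ(d) elements of order d for each divisor d of 60, and zero for non-divisors.
66 does not divide 60, so no element of (Z/61Z)^× has order 66.

0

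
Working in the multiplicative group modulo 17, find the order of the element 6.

16

ord(6) | φ(17) = 17 − 1 = 16 = 2^4.
Divisors of 16: 1, 2, 4, 8, 16.
Compute 6^d (mod 17) for the divisors d until we hit 1:
6^1 ≡ 6
6^2 ≡ 2
6^4 ≡ 4
6^8 ≡ 16
6^16 ≡ 1
Therefore the multiplicative order of 6 modulo 17 is 16.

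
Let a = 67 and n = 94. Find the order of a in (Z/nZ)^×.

By Lagrange's theorem, ord_94(67) divides φ(94) = φ(2)·φ(47) = 1·46 = 46 = 2 · 23.
Divisors of 46: 1, 2, 23, 46.
Evaluate successive powers at the divisors of 46:
67^1 ≡ 67 (mod 94)
67^2 ≡ 71 (mod 94)
67^23 ≡ 93 (mod 94)
67^46 ≡ 1 (mod 94) ✓
So ord_94(67) = 46.

46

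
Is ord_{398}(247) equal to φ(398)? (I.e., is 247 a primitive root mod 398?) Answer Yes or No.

Yes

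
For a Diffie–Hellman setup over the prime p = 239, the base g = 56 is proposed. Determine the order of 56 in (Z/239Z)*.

238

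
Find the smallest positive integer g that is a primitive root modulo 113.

φ(113) = 113 − 1 = 112 = 2^4 · 7.
g is a primitive root iff g^(112/q) ≢ 1 (mod 113) for each prime q ∈ {2, 7}.
g = 2: 2^56 ≡ 1 — hits 1, so not a primitive root.
g = 3: 3^56 ≡ 112; 3^16 ≡ 49 — none is 1, so 3 is a primitive root.
The smallest primitive root modulo 113 is 3.

3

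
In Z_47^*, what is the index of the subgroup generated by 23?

Since 23 ∈ (Z/47Z)^×, its order divides φ(47) = 47 − 1 = 46 = 2 · 23.
Divisors of 46: 1, 2, 23, 46.
Check 23^d mod 47 for each divisor in increasing order:
23^1 ≡ 23 (mod 47)
23^2 ≡ 12 (mod 47)
23^23 ≡ 46 (mod 47)
23^46 ≡ 1 (mod 47) ✓
So ord_47(23) = 46, hence |⟨23⟩| = 46.
The index is φ(47) / ord(23) = 46 / 46 = 1.

1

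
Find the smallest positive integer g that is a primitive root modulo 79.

3

φ(79) = 79 − 1 = 78 = 2 · 3 · 13.
g is a primitive root iff g^(78/q) ≢ 1 (mod 79) for each prime q ∈ {2, 3, 13}.
g = 2: 2^39 ≡ 1 — hits 1, so not a primitive root.
g = 3: 3^39 ≡ 78; 3^26 ≡ 23; 3^6 ≡ 18 — none is 1, so 3 is a primitive root.
So 3 is the smallest generator of (Z/79Z)^×.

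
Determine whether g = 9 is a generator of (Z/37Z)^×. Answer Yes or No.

No

φ(37) = 37 − 1 = 36 = 2^2 · 3^2.
Test 9^(36/q) mod 37 for each prime factor q of 36:
9^18 ≡ 1 (mod 37)  [q = 2: ≡ 1 ✗]
9^12 ≡ 26 (mod 37)  [q = 3: ≢ 1 ✓]
Since 9^18 ≡ 1, the order of 9 divides 18 < 36, so 9 is not a primitive root.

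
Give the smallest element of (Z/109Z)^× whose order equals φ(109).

φ(109) = 109 − 1 = 108 = 2^2 · 3^3.
Test candidates g = 2, 3, … against the prime factors q ∈ {2, 3} of φ(109): g is a generator iff g^(108/q) ≢ 1 for every such q.
g = 2: 2^54 ≡ 108; 2^36 ≡ 1 — hits 1, so not a primitive root.
g = 3: 3^54 ≡ 1 — hits 1, so not a primitive root.
g = 4: 4^54 ≡ 1 — hits 1, so not a primitive root.
g = 5: 5^54 ≡ 1 — hits 1, so not a primitive root.
g = 6: 6^54 ≡ 108; 6^36 ≡ 63 — none is 1, so 6 is a primitive root.
So 6 is the smallest generator of (Z/109Z)^×.

6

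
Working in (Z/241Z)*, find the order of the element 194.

ord(194) | φ(241) = 241 − 1 = 240 = 2^4 · 3 · 5.
Divisors of 240: 1, 2, 3, 4, 5, 6, 8, 10, 12, 15, 16, 20, 24, 30, 40, 48, 60, 80, 120, 240.
Evaluate successive powers at the divisors of 240:
194^1 ≡ 194 (mod 241)
194^2 ≡ 40 (mod 241)
194^3 ≡ 48 (mod 241)
194^4 ≡ 154 (mod 241)
194^5 ≡ 233 (mod 241)
194^6 ≡ 135 (mod 241)
194^8 ≡ 98 (mod 241)
194^10 ≡ 64 (mod 241)
194^12 ≡ 150 (mod 241)
194^15 ≡ 211 (mod 241)
194^16 ≡ 205 (mod 241)
194^20 ≡ 240 (mod 241)
194^24 ≡ 87 (mod 241)
194^30 ≡ 177 (mod 241)
194^40 ≡ 1 (mod 241) ✓
The smallest such exponent is 40, so the order of 194 is 40.

40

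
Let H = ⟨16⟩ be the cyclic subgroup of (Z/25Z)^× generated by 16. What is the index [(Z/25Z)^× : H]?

4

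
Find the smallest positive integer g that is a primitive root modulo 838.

11

φ(838) = φ(2)·φ(419) = 1·418 = 418 = 2 · 11 · 19.
g is a primitive root iff g^(418/q) ≢ 1 (mod 838) for each prime q ∈ {2, 11, 19}.
g = 2: gcd(2, 838) = 2 > 1, not a unit — skip.
g = 3: 3^209 ≡ 1 — hits 1, so not a primitive root.
g = 4: gcd(4, 838) = 2 > 1, not a unit — skip.
g = 5: 5^209 ≡ 1 — hits 1, so not a primitive root.
g = 6: gcd(6, 838) = 2 > 1, not a unit — skip.
g = 7: 7^209 ≡ 1 — hits 1, so not a primitive root.
g = 8: gcd(8, 838) = 2 > 1, not a unit — skip.
g = 9: 9^209 ≡ 1 — hits 1, so not a primitive root.
g = 10: gcd(10, 838) = 2 > 1, not a unit — skip.
g = 11: 11^209 ≡ 837; 11^38 ≡ 753; 11^22 ≡ 7 — none is 1, so 11 is a primitive root.
So 11 is the smallest generator of (Z/838Z)^×.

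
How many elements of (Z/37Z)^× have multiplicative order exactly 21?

0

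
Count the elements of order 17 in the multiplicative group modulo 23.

φ(23) = 23 − 1 = 22 = 2 · 11.
In a cyclic group of order 22, there are φ(d) elements of order d for each divisor d of 22, and zero for non-divisors.
17 does not divide 22, so no element of (Z/23Z)^× has order 17.

0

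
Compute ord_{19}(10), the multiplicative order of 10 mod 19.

By Lagrange's theorem, ord_19(10) divides φ(19) = 19 − 1 = 18 = 2 · 3^2.
Divisors of 18: 1, 2, 3, 6, 9, 18.
Test each divisor d:
10^1 ≡ 10
10^2 ≡ 5
10^3 ≡ 12
10^6 ≡ 11
10^9 ≡ 18
10^18 ≡ 1
The smallest such exponent is 18, so the order of 10 is 18.

18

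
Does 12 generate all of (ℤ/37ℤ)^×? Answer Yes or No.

No

φ(37) = 37 − 1 = 36 = 2^2 · 3^2.
An element g generates (Z/37Z)^× iff g^(36/q) ≢ 1 (mod 37) for each prime q ∈ {2, 3}.
12^18 ≡ 1 (mod 37)  [q = 2: ≡ 1 ✗]
12^12 ≡ 26 (mod 37)  [q = 3: ≢ 1 ✓]
12^18 ≡ 1 shows ord(12) | 18, strictly less than φ(37); not a primitive root.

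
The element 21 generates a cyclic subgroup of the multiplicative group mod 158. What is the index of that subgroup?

ord(21) | φ(158) = φ(2)·φ(79) = 1·78 = 78 = 2 · 3 · 13.
Divisors of 78: 1, 2, 3, 6, 13, 26, 39, 78.
Test each divisor d:
21^1 ≡ 21 (mod 158)
21^2 ≡ 125 (mod 158)
21^3 ≡ 97 (mod 158)
21^6 ≡ 87 (mod 158)
21^13 ≡ 1 (mod 158) ✓
Thus |⟨21⟩| = ord(21) = 13.
The index is φ(158) / ord(21) = 78 / 13 = 6.

6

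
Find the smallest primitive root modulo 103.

5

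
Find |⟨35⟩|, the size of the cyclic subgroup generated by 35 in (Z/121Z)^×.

ord(35) | φ(121) = φ(11^2) = 11·(11−1) = 110 = 2 · 5 · 11.
Divisors of 110: 1, 2, 5, 10, 11, 22, 55, 110.
Check 35^d mod 121 for each divisor in increasing order:
35^1 ≡ 35 (mod 121)
35^2 ≡ 15 (mod 121)
35^5 ≡ 10 (mod 121)
35^10 ≡ 100 (mod 121)
35^11 ≡ 112 (mod 121)
35^22 ≡ 81 (mod 121)
35^55 ≡ 120 (mod 121)
35^110 ≡ 1 (mod 121) ✓
So ord_121(35) = 110.

110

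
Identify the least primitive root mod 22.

7

φ(22) = φ(2)·φ(11) = 1·10 = 10 = 2 · 5.
g is a primitive root iff g^(10/q) ≢ 1 (mod 22) for each prime q ∈ {2, 5}.
g = 2: gcd(2, 22) = 2 > 1, not a unit — skip.
g = 3: 3^5 ≡ 1 — hits 1, so not a primitive root.
g = 4: gcd(4, 22) = 2 > 1, not a unit — skip.
g = 5: 5^5 ≡ 1 — hits 1, so not a primitive root.
g = 6: gcd(6, 22) = 2 > 1, not a unit — skip.
g = 7: 7^5 ≡ 21; 7^2 ≡ 5 — none is 1, so 7 is a primitive root.
The smallest primitive root modulo 22 is 7.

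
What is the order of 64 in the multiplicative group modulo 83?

Since 64 ∈ (Z/83Z)^×, its order divides φ(83) = 83 − 1 = 82 = 2 · 41.
Divisors of 82: 1, 2, 41, 82.
Check 64^d mod 83 for each divisor in increasing order:
64^1 ≡ 64 (mod 83)
64^2 ≡ 29 (mod 83)
64^41 ≡ 1 (mod 83) ✓
The smallest such exponent is 41, so the order of 64 is 41.

41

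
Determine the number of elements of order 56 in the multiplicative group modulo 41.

0

φ(41) = 41 − 1 = 40 = 2^3 · 5.
Since (Z/41Z)^× is cyclic of order 40, the number of elements of order d is φ(d) when d | 40 and 0 otherwise.
Since 56 ∤ 40, the count is 0.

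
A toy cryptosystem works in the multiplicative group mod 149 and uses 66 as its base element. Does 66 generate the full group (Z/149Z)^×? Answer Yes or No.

Yes

φ(149) = 149 − 1 = 148 = 2^2 · 37.
Test 66^(148/q) mod 149 for each prime factor q of 148:
66^74 ≡ 148 (mod 149)  [q = 2: ≢ 1 ✓]
66^4 ≡ 33 (mod 149)  [q = 37: ≢ 1 ✓]
All checks pass, so 66 has order 148 and is a primitive root modulo 149.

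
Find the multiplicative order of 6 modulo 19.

Since 6 ∈ (Z/19Z)^×, its order divides φ(19) = 19 − 1 = 18 = 2 · 3^2.
Divisors of 18: 1, 2, 3, 6, 9, 18.
Check 6^d mod 19 for each divisor in increasing order:
6^1 ≡ 6
6^2 ≡ 17
6^3 ≡ 7
6^6 ≡ 11
6^9 ≡ 1
The smallest such exponent is 9, so the order of 6 is 9.

9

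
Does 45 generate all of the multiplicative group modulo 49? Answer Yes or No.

φ(49) = φ(7^2) = 7·(7−1) = 42 = 2 · 3 · 7.
Test 45^(42/q) mod 49 for each prime factor q of 42:
45^21 ≡ 48 (mod 49)  [q = 2: ≢ 1 ✓]
45^14 ≡ 30 (mod 49)  [q = 3: ≢ 1 ✓]
45^6 ≡ 29 (mod 49)  [q = 7: ≢ 1 ✓]
Every test exponent gives a nontrivial residue, hence 45 generates the full group.

Yes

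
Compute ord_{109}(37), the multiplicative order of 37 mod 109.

108

Since 37 ∈ (Z/109Z)^×, its order divides φ(109) = 109 − 1 = 108 = 2^2 · 3^3.
Divisors of 108: 1, 2, 3, 4, 6, 9, 12, 18, 27, 36, 54, 108.
Test each divisor d:
37^1 ≡ 37
37^2 ≡ 61
37^3 ≡ 77
37^4 ≡ 15
37^6 ≡ 43
37^9 ≡ 41
37^12 ≡ 105
37^18 ≡ 46
37^27 ≡ 33
37^36 ≡ 45
37^54 ≡ 108
37^108 ≡ 1
So ord_109(37) = 108.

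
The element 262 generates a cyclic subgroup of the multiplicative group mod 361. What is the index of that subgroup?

19

By Lagrange's theorem, ord_361(262) divides φ(361) = φ(19^2) = 19·(19−1) = 342 = 2 · 3^2 · 19.
Divisors of 342: 1, 2, 3, 6, 9, 18, 19, 38, 57, 114, 171, 342.
Test each divisor d:
262^1 ≡ 262
262^2 ≡ 54
262^3 ≡ 69
262^6 ≡ 68
262^9 ≡ 360
262^18 ≡ 1
The order of 262 is 18, so the subgroup it generates has 18 elements.
[(Z/361Z)^× : ⟨262⟩] = 342/18 = 19.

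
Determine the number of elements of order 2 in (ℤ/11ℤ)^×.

1

φ(11) = 11 − 1 = 10 = 2 · 5.
In a cyclic group of order 10, there are φ(d) elements of order d for each divisor d of 10, and zero for non-divisors.
2 | 10, and φ(2) = 2 − 1 = 1.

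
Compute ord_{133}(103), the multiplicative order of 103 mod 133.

Since 103 ∈ (Z/133Z)^×, its order divides φ(133) = φ(7·19) = (7−1)·(19−1) = 6·18 = 108 = 2^2 · 3^3.
Divisors of 108: 1, 2, 3, 4, 6, 9, 12, 18, 27, 36, 54, 108.
Evaluate successive powers at the divisors of 108:
103^1 ≡ 103 (mod 133)
103^2 ≡ 102 (mod 133)
103^3 ≡ 132 (mod 133)
103^4 ≡ 30 (mod 133)
103^6 ≡ 1 (mod 133) ✓
Therefore the multiplicative order of 103 modulo 133 is 6.

6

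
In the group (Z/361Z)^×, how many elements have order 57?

φ(361) = φ(19^2) = 19·(19−1) = 342 = 2 · 3^2 · 19.
Since (Z/361Z)^× is cyclic of order 342, the number of elements of order d is φ(d) when d | 342 and 0 otherwise.
57 = 3 · 19 divides 342, and φ(57) = 36.

36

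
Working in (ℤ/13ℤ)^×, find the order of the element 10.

ord(10) | φ(13) = 13 − 1 = 12 = 2^2 · 3.
Divisors of 12: 1, 2, 3, 4, 6, 12.
Check 10^d mod 13 for each divisor in increasing order:
10^1 ≡ 10 (mod 13)
10^2 ≡ 9 (mod 13)
10^3 ≡ 12 (mod 13)
10^4 ≡ 3 (mod 13)
10^6 ≡ 1 (mod 13) ✓
Therefore the multiplicative order of 10 modulo 13 is 6.

6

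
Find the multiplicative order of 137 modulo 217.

30

Since 137 ∈ (Z/217Z)^×, its order divides φ(217) = φ(7·31) = (7−1)·(31−1) = 6·30 = 180 = 2^2 · 3^2 · 5.
Divisors of 180: 1, 2, 3, 4, 5, 6, 9, 10, 12, 15, 18, 20, 30, 36, 45, 60, 90, 180.
Check 137^d mod 217 for each divisor in increasing order:
137^1 ≡ 137 (mod 217)
137^2 ≡ 107 (mod 217)
137^3 ≡ 120 (mod 217)
137^4 ≡ 165 (mod 217)
137^5 ≡ 37 (mod 217)
137^6 ≡ 78 (mod 217)
137^9 ≡ 29 (mod 217)
137^10 ≡ 67 (mod 217)
137^12 ≡ 8 (mod 217)
137^15 ≡ 92 (mod 217)
137^18 ≡ 190 (mod 217)
137^20 ≡ 149 (mod 217)
137^30 ≡ 1 (mod 217) ✓
So ord_217(137) = 30.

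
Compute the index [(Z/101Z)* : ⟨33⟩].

Since 33 ∈ (Z/101Z)^×, its order divides φ(101) = 101 − 1 = 100 = 2^2 · 5^2.
Divisors of 100: 1, 2, 4, 5, 10, 20, 25, 50, 100.
Compute 33^d (mod 101) for the divisors d until we hit 1:
33^1 ≡ 33 (mod 101)
33^2 ≡ 79 (mod 101)
33^4 ≡ 80 (mod 101)
33^5 ≡ 14 (mod 101)
33^10 ≡ 95 (mod 101)
33^20 ≡ 36 (mod 101)
33^25 ≡ 100 (mod 101)
33^50 ≡ 1 (mod 101) ✓
So ord_101(33) = 50, hence |⟨33⟩| = 50.
[(Z/101Z)^× : ⟨33⟩] = 100/50 = 2.

2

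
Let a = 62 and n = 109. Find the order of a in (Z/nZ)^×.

The order of 62 must divide φ(109) = 109 − 1 = 108 = 2^2 · 3^3.
Divisors of 108: 1, 2, 3, 4, 6, 9, 12, 18, 27, 36, 54, 108.
Evaluate successive powers at the divisors of 108:
62^1 ≡ 62 (mod 109)
62^2 ≡ 29 (mod 109)
62^3 ≡ 54 (mod 109)
62^4 ≡ 78 (mod 109)
62^6 ≡ 82 (mod 109)
62^9 ≡ 68 (mod 109)
62^12 ≡ 75 (mod 109)
62^18 ≡ 46 (mod 109)
62^27 ≡ 76 (mod 109)
62^36 ≡ 45 (mod 109)
62^54 ≡ 108 (mod 109)
62^108 ≡ 1 (mod 109) ✓
Therefore the multiplicative order of 62 modulo 109 is 108.

108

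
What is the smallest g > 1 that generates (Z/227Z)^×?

2

φ(227) = 227 − 1 = 226 = 2 · 113.
g is a primitive root iff g^(226/q) ≢ 1 (mod 227) for each prime q ∈ {2, 113}.
g = 2: 2^113 ≡ 226; 2^2 ≡ 4 — none is 1, so 2 is a primitive root.
The smallest primitive root modulo 227 is 2.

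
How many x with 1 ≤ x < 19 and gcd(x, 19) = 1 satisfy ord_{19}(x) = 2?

1

φ(19) = 19 − 1 = 18 = 2 · 3^2.
In a cyclic group of order 18, there are φ(d) elements of order d for each divisor d of 18, and zero for non-divisors.
2 | 18, and φ(2) = 2 − 1 = 1.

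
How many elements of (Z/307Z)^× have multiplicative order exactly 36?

0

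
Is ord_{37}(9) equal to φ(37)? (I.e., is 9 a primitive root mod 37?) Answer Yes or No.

No

φ(37) = 37 − 1 = 36 = 2^2 · 3^2.
9 is a primitive root mod 37 iff 9^(φ(37)/q) ≢ 1 for every prime q | φ(37), i.e. q ∈ {2, 3}.
9^18 ≡ 1 (mod 37)  [q = 2: ≡ 1 ✗]
9^12 ≡ 26 (mod 37)  [q = 3: ≢ 1 ✓]
Since 9^18 ≡ 1, the order of 9 divides 18 < 36, so 9 is not a primitive root.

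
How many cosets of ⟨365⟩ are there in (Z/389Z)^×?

4

Since 365 ∈ (Z/389Z)^×, its order divides φ(389) = 389 − 1 = 388 = 2^2 · 97.
Divisors of 388: 1, 2, 4, 97, 194, 388.
Compute 365^d (mod 389) for the divisors d until we hit 1:
365^1 ≡ 365
365^2 ≡ 187
365^4 ≡ 348
365^97 ≡ 1
So ord_389(365) = 97, hence |⟨365⟩| = 97.
[(Z/389Z)^× : ⟨365⟩] = 388/97 = 4.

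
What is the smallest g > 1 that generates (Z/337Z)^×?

10

φ(337) = 337 − 1 = 336 = 2^4 · 3 · 7.
g is a primitive root iff g^(336/q) ≢ 1 (mod 337) for each prime q ∈ {2, 3, 7}.
g = 2: 2^168 ≡ 1 — hits 1, so not a primitive root.
g = 3: 3^168 ≡ 1 — hits 1, so not a primitive root.
g = 4: 4^168 ≡ 1 — hits 1, so not a primitive root.
g = 5: 5^168 ≡ 336; 5^112 ≡ 1 — hits 1, so not a primitive root.
g = 6: 6^168 ≡ 1 — hits 1, so not a primitive root.
g = 7: 7^168 ≡ 1 — hits 1, so not a primitive root.
g = 8: 8^168 ≡ 1 — hits 1, so not a primitive root.
g = 9: 9^168 ≡ 1 — hits 1, so not a primitive root.
g = 10: 10^168 ≡ 336; 10^112 ≡ 128; 10^48 ≡ 175 — none is 1, so 10 is a primitive root.
The smallest primitive root modulo 337 is 10.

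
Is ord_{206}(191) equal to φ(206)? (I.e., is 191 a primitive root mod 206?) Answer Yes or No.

Yes

φ(206) = φ(2)·φ(103) = 1·102 = 102 = 2 · 3 · 17.
It suffices to check that the order of 191 is not a proper divisor of 102: compute 191^(102/q) for q ∈ {2, 3, 17}.
191^51 ≡ 205 (mod 206)  [q = 2: ≢ 1 ✓]
191^34 ≡ 159 (mod 206)  [q = 3: ≢ 1 ✓]
191^6 ≡ 61 (mod 206)  [q = 17: ≢ 1 ✓]
None equal 1, so ord_206(191) = 102: 191 is a primitive root.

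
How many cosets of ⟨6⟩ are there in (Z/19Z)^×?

2

By Lagrange's theorem, ord_19(6) divides φ(19) = 19 − 1 = 18 = 2 · 3^2.
Divisors of 18: 1, 2, 3, 6, 9, 18.
Evaluate successive powers at the divisors of 18:
6^1 ≡ 6 (mod 19)
6^2 ≡ 17 (mod 19)
6^3 ≡ 7 (mod 19)
6^6 ≡ 11 (mod 19)
6^9 ≡ 1 (mod 19) ✓
The order of 6 is 9, so the subgroup it generates has 9 elements.
[(Z/19Z)^× : ⟨6⟩] = 18/9 = 2.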